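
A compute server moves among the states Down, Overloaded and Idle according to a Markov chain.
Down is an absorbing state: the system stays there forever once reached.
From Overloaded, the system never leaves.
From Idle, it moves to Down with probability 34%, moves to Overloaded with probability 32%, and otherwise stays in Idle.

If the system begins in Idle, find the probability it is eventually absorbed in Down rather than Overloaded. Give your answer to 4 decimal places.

0.5152

Let h(s) be the probability of absorption at Down starting from transient state s. Then h(Down) = 1 and h(Overloaded) = 0. By first-step analysis:
h(Idle) = 0.34·1 + 0.32·0 + 0.34·h(Idle)
Solving: h(Idle) = 0.5152.
Starting from Idle, the probability is 0.5152.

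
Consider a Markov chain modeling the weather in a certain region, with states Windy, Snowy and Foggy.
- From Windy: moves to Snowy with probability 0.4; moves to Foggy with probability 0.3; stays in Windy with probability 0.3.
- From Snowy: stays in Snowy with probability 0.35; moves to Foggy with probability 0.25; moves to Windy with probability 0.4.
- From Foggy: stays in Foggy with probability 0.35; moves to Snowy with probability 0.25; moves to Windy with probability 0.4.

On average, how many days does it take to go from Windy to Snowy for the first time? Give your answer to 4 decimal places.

2.8358

Let t(s) be the expected number of days to first reach Snowy from state s, with t(Snowy) = 0. Conditioning on the first day:
t(Windy) = 1 + 0.3·t(Windy) + 0.3·t(Foggy)
t(Foggy) = 1 + 0.4·t(Windy) + 0.35·t(Foggy)
Solving: t(Windy) = 2.8358, t(Foggy) = 3.2836.
Expected days from Windy to Snowy: 2.8358.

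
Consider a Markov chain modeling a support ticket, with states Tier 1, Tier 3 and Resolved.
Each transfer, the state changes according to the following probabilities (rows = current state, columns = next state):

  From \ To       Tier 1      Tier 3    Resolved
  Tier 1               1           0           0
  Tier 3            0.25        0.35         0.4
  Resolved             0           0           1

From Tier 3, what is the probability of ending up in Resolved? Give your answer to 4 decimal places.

0.6154

Let h(s) be the probability of absorption at Resolved starting from transient state s. Then h(Resolved) = 1 and h(Tier 1) = 0. By first-step analysis:
h(Tier 3) = 0.25·0 + 0.35·h(Tier 3) + 0.4·1
Solving: h(Tier 3) = 0.6154.
Starting from Tier 3, the probability is 0.6154.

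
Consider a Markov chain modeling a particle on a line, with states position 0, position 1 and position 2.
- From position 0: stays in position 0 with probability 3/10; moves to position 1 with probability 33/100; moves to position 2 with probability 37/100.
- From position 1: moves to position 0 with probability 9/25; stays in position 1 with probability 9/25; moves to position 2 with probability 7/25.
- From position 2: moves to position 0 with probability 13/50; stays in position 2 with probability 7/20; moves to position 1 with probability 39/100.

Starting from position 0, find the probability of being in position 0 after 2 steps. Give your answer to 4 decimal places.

Sum over the intermediate state after 1 step:
P = P(position 0→position 0)·P(position 0→position 0) + P(position 0→position 1)·P(position 1→position 0) + P(position 0→position 2)·P(position 2→position 0)
  = 0.3×0.3 + 0.33×0.36 + 0.37×0.26
  = 0.0900 + 0.1188 + 0.0962 = 0.3050

0.3050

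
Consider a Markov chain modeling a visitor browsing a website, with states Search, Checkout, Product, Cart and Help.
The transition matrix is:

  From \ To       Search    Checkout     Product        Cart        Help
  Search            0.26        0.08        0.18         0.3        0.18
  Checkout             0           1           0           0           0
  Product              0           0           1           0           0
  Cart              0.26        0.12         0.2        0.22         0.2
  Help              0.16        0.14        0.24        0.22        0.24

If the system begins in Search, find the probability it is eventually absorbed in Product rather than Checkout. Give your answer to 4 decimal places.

Let h(s) be the probability of absorption at Product starting from transient state s. Then h(Product) = 1 and h(Checkout) = 0. By first-step analysis:
h(Search) = 0.26·h(Search) + 0.08·0 + 0.18·1 + 0.3·h(Cart) + 0.18·h(Help)
h(Cart) = 0.26·h(Search) + 0.12·0 + 0.2·1 + 0.22·h(Cart) + 0.2·h(Help)
h(Help) = 0.16·h(Search) + 0.14·0 + 0.24·1 + 0.22·h(Cart) + 0.24·h(Help)
Solving: h(Search) = 0.6582, h(Cart) = 0.6398, h(Help) = 0.6396.
Starting from Search, the probability is 0.6582.

0.6582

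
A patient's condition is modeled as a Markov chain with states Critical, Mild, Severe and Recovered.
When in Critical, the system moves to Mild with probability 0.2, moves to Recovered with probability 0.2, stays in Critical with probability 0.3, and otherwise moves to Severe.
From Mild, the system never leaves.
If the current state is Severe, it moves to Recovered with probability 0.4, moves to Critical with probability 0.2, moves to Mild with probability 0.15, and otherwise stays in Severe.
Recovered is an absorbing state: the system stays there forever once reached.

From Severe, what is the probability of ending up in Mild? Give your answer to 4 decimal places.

Let h(s) be the probability of absorption at Mild starting from transient state s. Then h(Mild) = 1 and h(Recovered) = 0. By first-step analysis:
h(Critical) = 0.3·h(Critical) + 0.2·1 + 0.3·h(Severe) + 0.2·0
h(Severe) = 0.2·h(Critical) + 0.15·1 + 0.25·h(Severe) + 0.4·0
Solving: h(Critical) = 0.4194, h(Severe) = 0.3118.
Starting from Severe, the probability is 0.3118.

0.3118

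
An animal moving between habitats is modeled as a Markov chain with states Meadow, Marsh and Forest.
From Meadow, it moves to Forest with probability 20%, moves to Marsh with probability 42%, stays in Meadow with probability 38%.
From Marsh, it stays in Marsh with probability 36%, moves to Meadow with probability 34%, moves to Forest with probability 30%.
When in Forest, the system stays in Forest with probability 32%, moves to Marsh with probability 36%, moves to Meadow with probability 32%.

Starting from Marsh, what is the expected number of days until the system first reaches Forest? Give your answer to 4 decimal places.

3.7795

Let t(s) be the expected number of days to first reach Forest from state s, with t(Forest) = 0. Conditioning on the first day:
t(Meadow) = 1 + 0.38·t(Meadow) + 0.42·t(Marsh)
t(Marsh) = 1 + 0.34·t(Meadow) + 0.36·t(Marsh)
Solving: t(Meadow) = 4.1732, t(Marsh) = 3.7795.
Expected days from Marsh to Forest: 3.7795.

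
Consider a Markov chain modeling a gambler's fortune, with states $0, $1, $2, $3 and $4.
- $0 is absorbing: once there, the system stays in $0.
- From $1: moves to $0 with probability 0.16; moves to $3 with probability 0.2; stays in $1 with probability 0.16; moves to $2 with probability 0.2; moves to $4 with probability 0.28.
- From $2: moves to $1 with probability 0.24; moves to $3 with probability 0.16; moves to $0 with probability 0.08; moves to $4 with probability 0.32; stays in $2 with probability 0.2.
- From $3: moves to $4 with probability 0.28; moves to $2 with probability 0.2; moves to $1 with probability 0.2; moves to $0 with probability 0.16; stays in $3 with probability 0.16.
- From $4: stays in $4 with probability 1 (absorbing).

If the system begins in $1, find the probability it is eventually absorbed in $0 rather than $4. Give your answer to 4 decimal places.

Let h(s) be the probability of absorption at $0 starting from transient state s. Then h($0) = 1 and h($4) = 0. By first-step analysis:
h($1) = 0.16·1 + 0.16·h($1) + 0.2·h($2) + 0.2·h($3) + 0.28·0
h($2) = 0.08·1 + 0.24·h($1) + 0.2·h($2) + 0.16·h($3) + 0.32·0
h($3) = 0.16·1 + 0.2·h($1) + 0.2·h($2) + 0.16·h($3) + 0.28·0
Solving: h($1) = 0.3333, h($2) = 0.2667, h($3) = 0.3333.
Starting from $1, the probability is 0.3333.

0.3333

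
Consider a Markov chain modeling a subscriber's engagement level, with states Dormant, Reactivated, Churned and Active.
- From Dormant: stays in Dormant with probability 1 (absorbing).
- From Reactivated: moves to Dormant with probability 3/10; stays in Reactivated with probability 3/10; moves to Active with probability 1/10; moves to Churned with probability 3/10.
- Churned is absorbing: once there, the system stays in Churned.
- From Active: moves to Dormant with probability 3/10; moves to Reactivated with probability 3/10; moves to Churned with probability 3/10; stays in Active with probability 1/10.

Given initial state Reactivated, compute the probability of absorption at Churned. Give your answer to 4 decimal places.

Let h(s) be the probability of absorption at Churned starting from transient state s. Then h(Churned) = 1 and h(Dormant) = 0. By first-step analysis:
h(Reactivated) = 0.3·0 + 0.3·h(Reactivated) + 0.3·1 + 0.1·h(Active)
h(Active) = 0.3·0 + 0.3·h(Reactivated) + 0.3·1 + 0.1·h(Active)
Solving: h(Reactivated) = 0.5000, h(Active) = 0.5000.
Starting from Reactivated, the probability is 0.5000.

0.5000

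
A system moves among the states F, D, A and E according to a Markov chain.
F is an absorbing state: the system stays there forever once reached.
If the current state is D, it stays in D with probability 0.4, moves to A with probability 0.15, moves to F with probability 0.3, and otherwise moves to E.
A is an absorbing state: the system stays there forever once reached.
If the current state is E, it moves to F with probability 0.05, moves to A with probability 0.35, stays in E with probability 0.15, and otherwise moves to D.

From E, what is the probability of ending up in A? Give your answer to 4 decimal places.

Let h(s) be the probability of absorption at A starting from transient state s. Then h(A) = 1 and h(F) = 0. By first-step analysis:
h(D) = 0.3·0 + 0.4·h(D) + 0.15·1 + 0.15·h(E)
h(E) = 0.05·0 + 0.45·h(D) + 0.35·1 + 0.15·h(E)
Solving: h(D) = 0.4068, h(E) = 0.6271.
Starting from E, the probability is 0.6271.

0.6271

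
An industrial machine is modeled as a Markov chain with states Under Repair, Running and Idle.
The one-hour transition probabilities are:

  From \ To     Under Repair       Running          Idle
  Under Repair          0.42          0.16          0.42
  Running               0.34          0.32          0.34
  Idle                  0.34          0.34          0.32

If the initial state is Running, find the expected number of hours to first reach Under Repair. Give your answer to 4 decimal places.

2.9412

Let t(s) be the expected number of hours to first reach Under Repair from state s, with t(Under Repair) = 0. Conditioning on the first hour:
t(Running) = 1 + 0.32·t(Running) + 0.34·t(Idle)
t(Idle) = 1 + 0.34·t(Running) + 0.32·t(Idle)
Solving: t(Running) = 2.9412, t(Idle) = 2.9412.
Expected hours from Running to Under Repair: 2.9412.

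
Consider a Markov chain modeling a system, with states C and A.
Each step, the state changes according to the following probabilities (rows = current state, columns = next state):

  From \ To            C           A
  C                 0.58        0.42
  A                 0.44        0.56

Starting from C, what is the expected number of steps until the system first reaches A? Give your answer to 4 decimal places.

Let t(s) be the expected number of steps to first reach A from state s, with t(A) = 0. Conditioning on the first step:
t(C) = 1 + 0.58·t(C)
Solving: t(C) = 2.3810.
Expected steps from C to A: 2.3810.

2.3810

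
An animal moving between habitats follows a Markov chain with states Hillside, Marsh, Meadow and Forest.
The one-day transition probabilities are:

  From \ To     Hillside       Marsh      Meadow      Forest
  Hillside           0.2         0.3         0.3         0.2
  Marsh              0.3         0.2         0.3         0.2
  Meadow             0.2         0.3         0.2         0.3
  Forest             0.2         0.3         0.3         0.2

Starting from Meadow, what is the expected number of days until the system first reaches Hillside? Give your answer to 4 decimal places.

4.4000

Let t(s) be the expected number of days to first reach Hillside from state s, with t(Hillside) = 0. Conditioning on the first day:
t(Marsh) = 1 + 0.2·t(Marsh) + 0.3·t(Meadow) + 0.2·t(Forest)
t(Meadow) = 1 + 0.3·t(Marsh) + 0.2·t(Meadow) + 0.3·t(Forest)
t(Forest) = 1 + 0.3·t(Marsh) + 0.3·t(Meadow) + 0.2·t(Forest)
Solving: t(Marsh) = 4.0000, t(Meadow) = 4.4000, t(Forest) = 4.4000.
Expected days from Meadow to Hillside: 4.4000.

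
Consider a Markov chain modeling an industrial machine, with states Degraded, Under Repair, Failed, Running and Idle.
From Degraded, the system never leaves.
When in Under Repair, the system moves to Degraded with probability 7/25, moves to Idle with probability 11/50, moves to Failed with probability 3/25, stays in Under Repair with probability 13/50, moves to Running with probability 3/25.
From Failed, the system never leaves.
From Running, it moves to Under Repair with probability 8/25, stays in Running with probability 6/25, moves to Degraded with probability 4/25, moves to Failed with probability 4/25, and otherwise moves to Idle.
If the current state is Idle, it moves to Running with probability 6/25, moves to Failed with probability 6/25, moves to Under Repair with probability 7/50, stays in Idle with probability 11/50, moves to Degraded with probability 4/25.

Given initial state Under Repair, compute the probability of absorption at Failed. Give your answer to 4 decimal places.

0.3903

Let h(s) be the probability of absorption at Failed starting from transient state s. Then h(Failed) = 1 and h(Degraded) = 0. By first-step analysis:
h(Under Repair) = 0.28·0 + 0.26·h(Under Repair) + 0.12·1 + 0.12·h(Running) + 0.22·h(Idle)
h(Running) = 0.16·0 + 0.32·h(Under Repair) + 0.16·1 + 0.24·h(Running) + 0.12·h(Idle)
h(Idle) = 0.16·0 + 0.14·h(Under Repair) + 0.24·1 + 0.24·h(Running) + 0.22·h(Idle)
Solving: h(Under Repair) = 0.3903, h(Running) = 0.4567, h(Idle) = 0.5183.
Starting from Under Repair, the probability is 0.3903.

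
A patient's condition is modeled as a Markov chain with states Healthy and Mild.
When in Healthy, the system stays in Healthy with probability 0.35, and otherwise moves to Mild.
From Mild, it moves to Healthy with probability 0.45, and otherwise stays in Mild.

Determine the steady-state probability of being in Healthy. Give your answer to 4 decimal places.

Let the stationary distribution be π with π = πP and π_1 + π_2 = 1.
π_1 = 0.35·π_1 + 0.45·π_2
Solving with the normalization constraint gives π = (0.4091, 0.5909).
So the stationary probability of Healthy is 0.4091.

0.4091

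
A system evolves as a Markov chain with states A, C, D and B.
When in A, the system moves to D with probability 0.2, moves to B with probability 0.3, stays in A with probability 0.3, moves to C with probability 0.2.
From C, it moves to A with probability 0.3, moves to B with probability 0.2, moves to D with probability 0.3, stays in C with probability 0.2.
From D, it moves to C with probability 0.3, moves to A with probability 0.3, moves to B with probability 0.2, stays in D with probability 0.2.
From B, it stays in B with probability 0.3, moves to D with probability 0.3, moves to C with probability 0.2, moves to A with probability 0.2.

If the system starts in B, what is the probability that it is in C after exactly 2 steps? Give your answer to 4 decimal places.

0.2300

Propagate the distribution vector 2 steps from B.
After 0 steps: (0.0000, 0.0000, 0.0000, 1.0000)
After 1 step: (0.2000, 0.2000, 0.3000, 0.3000)
After 2 steps: (0.2700, 0.2300, 0.2500, 0.2500)
P(in C after 2 steps) = 0.2300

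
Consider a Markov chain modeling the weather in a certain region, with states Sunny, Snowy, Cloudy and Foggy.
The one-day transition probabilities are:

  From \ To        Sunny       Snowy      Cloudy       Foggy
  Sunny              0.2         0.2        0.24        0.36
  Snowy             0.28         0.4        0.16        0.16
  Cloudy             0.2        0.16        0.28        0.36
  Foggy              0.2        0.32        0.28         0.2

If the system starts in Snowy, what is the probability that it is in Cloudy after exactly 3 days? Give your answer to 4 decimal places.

Propagate the distribution vector 3 days from Snowy.
After 0 days: (0.0000, 1.0000, 0.0000, 0.0000)
After 1 day: (0.2800, 0.4000, 0.1600, 0.1600)
After 2 days: (0.2320, 0.2928, 0.2208, 0.2544)
After 3 days: (0.2234, 0.2803, 0.2356, 0.2607)
P(in Cloudy after 3 days) = 0.2356

0.2356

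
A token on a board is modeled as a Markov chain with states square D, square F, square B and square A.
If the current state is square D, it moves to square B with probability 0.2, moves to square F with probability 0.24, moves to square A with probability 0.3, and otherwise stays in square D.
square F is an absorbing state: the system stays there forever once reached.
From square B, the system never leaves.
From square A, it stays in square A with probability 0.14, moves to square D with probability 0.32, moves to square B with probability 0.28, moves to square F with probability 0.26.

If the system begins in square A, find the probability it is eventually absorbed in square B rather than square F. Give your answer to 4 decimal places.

0.5019

Let h(s) be the probability of absorption at square B starting from transient state s. Then h(square B) = 1 and h(square F) = 0. By first-step analysis:
h(square D) = 0.26·h(square D) + 0.24·0 + 0.2·1 + 0.3·h(square A)
h(square A) = 0.32·h(square D) + 0.26·0 + 0.28·1 + 0.14·h(square A)
Solving: h(square D) = 0.4737, h(square A) = 0.5019.
Starting from square A, the probability is 0.5019.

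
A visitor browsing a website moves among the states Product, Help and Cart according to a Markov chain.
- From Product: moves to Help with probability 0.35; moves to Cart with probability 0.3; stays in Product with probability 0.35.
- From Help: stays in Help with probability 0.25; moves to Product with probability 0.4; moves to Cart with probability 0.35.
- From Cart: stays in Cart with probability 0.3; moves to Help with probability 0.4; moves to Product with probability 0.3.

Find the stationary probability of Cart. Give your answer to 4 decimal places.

0.3166

Let the stationary distribution be π with π = πP and π_1 + π_2 + π_3 = 1.
π_1 = 0.35·π_1 + 0.4·π_2 + 0.3·π_3
π_2 = 0.35·π_1 + 0.25·π_2 + 0.4·π_3
Solving with the normalization constraint gives π = (0.3508, 0.3326, 0.3166).
So the stationary probability of Cart is 0.3166.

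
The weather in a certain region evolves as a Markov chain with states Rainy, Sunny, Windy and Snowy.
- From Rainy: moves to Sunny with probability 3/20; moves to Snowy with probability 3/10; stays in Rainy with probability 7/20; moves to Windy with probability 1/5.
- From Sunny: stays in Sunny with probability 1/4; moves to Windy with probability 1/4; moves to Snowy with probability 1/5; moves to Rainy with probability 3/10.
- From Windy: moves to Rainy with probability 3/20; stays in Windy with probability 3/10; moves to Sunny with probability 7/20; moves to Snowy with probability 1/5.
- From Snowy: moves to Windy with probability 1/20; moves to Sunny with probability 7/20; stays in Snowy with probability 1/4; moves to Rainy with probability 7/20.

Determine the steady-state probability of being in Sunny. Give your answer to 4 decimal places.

Let the stationary distribution be π with π = πP and π_1 + π_2 + π_3 + π_4 = 1.
π_1 = 0.35·π_1 + 0.3·π_2 + 0.15·π_3 + 0.35·π_4
π_2 = 0.15·π_1 + 0.25·π_2 + 0.35·π_3 + 0.35·π_4
π_3 = 0.2·π_1 + 0.25·π_2 + 0.3·π_3 + 0.05·π_4
Solving with the normalization constraint gives π = (0.2975, 0.2641, 0.1966, 0.2418).
So the stationary probability of Sunny is 0.2641.

0.2641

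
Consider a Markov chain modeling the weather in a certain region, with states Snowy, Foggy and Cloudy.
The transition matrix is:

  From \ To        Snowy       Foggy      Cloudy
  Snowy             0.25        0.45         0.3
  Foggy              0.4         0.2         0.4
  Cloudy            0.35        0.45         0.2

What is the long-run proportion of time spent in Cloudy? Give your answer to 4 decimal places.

0.3055

Let the stationary distribution be π with π = πP and π_1 + π_2 + π_3 = 1.
π_1 = 0.25·π_1 + 0.4·π_2 + 0.35·π_3
π_2 = 0.45·π_1 + 0.2·π_2 + 0.45·π_3
Solving with the normalization constraint gives π = (0.3345, 0.3600, 0.3055).
So the stationary probability of Cloudy is 0.3055.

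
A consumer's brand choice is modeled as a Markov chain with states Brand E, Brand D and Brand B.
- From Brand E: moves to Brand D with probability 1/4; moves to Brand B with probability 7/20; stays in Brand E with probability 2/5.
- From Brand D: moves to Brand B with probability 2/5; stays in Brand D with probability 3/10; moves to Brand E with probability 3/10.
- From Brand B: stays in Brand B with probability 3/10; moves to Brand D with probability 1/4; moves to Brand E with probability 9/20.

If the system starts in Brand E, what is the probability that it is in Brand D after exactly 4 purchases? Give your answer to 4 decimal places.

Propagate the distribution vector 4 purchases from Brand E.
After 0 purchases: (1.0000, 0.0000, 0.0000)
After 1 purchase: (0.4000, 0.2500, 0.3500)
After 2 purchases: (0.3925, 0.2625, 0.3450)
After 3 purchases: (0.3910, 0.2631, 0.3459)
After 4 purchases: (0.3910, 0.2632, 0.3459)
P(in Brand D after 4 purchases) = 0.2632

0.2632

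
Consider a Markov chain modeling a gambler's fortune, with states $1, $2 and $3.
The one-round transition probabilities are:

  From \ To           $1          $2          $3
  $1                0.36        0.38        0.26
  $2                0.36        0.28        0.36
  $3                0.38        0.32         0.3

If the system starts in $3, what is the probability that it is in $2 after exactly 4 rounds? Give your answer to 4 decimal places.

Propagate the distribution vector 4 rounds from $3.
After 0 rounds: (0.0000, 0.0000, 1.0000)
After 1 round: (0.3800, 0.3200, 0.3000)
After 2 rounds: (0.3660, 0.3300, 0.3040)
After 3 rounds: (0.3661, 0.3288, 0.3052)
After 4 rounds: (0.3661, 0.3288, 0.3051)
P(in $2 after 4 rounds) = 0.3288

0.3288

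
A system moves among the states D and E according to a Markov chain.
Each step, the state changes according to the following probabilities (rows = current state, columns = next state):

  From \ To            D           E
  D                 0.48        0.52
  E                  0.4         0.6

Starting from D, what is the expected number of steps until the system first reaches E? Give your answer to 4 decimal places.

1.9231

Let t(s) be the expected number of steps to first reach E from state s, with t(E) = 0. Conditioning on the first step:
t(D) = 1 + 0.48·t(D)
Solving: t(D) = 1.9231.
Expected steps from D to E: 1.9231.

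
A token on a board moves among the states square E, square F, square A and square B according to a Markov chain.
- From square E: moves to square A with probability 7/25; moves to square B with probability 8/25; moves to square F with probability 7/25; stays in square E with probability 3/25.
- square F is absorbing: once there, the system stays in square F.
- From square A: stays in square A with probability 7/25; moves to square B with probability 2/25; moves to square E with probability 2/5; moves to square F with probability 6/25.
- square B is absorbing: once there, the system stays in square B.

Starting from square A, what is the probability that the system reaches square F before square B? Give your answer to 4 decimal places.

Let h(s) be the probability of absorption at square F starting from transient state s. Then h(square F) = 1 and h(square B) = 0. By first-step analysis:
h(square E) = 0.12·h(square E) + 0.28·1 + 0.28·h(square A) + 0.32·0
h(square A) = 0.4·h(square E) + 0.24·1 + 0.28·h(square A) + 0.08·0
Solving: h(square E) = 0.5153, h(square A) = 0.6196.
Starting from square A, the probability is 0.6196.

0.6196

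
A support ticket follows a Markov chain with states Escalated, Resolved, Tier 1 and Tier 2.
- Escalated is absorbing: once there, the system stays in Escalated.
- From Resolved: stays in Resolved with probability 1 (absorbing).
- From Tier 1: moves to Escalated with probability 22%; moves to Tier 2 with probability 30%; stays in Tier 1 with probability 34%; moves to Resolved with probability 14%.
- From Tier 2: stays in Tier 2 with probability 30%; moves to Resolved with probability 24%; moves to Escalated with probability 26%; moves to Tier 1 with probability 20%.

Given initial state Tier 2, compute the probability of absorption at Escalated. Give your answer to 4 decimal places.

Let h(s) be the probability of absorption at Escalated starting from transient state s. Then h(Escalated) = 1 and h(Resolved) = 0. By first-step analysis:
h(Tier 1) = 0.22·1 + 0.14·0 + 0.34·h(Tier 1) + 0.3·h(Tier 2)
h(Tier 2) = 0.26·1 + 0.24·0 + 0.2·h(Tier 1) + 0.3·h(Tier 2)
Solving: h(Tier 1) = 0.5771, h(Tier 2) = 0.5363.
Starting from Tier 2, the probability is 0.5363.

0.5363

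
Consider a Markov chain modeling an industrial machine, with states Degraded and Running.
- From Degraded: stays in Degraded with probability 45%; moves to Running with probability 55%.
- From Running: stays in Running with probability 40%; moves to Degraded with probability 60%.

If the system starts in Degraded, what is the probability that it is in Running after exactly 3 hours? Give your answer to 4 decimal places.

0.4799

Propagate the distribution vector 3 hours from Degraded.
After 0 hours: (1.0000, 0.0000)
After 1 hour: (0.4500, 0.5500)
After 2 hours: (0.5325, 0.4675)
After 3 hours: (0.5201, 0.4799)
P(in Running after 3 hours) = 0.4799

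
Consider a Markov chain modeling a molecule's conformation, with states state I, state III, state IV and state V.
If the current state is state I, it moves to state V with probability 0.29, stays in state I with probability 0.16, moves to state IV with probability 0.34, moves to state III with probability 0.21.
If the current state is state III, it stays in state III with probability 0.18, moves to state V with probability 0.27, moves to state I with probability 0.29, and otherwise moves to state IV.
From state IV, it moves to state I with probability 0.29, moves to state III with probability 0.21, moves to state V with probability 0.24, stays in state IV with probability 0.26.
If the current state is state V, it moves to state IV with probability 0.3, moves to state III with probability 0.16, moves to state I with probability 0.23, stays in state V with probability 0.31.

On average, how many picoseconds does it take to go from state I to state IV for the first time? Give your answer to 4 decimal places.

3.1934

Let t(s) be the expected number of picoseconds to first reach state IV from state s, with t(state IV) = 0. Conditioning on the first picosecond:
t(state I) = 1 + 0.16·t(state I) + 0.21·t(state III) + 0.29·t(state V)
t(state III) = 1 + 0.29·t(state I) + 0.18·t(state III) + 0.27·t(state V)
t(state V) = 1 + 0.23·t(state I) + 0.16·t(state III) + 0.31·t(state V)
Solving: t(state I) = 3.1934, t(state III) = 3.4392, t(state V) = 3.3112.
Expected picoseconds from state I to state IV: 3.1934.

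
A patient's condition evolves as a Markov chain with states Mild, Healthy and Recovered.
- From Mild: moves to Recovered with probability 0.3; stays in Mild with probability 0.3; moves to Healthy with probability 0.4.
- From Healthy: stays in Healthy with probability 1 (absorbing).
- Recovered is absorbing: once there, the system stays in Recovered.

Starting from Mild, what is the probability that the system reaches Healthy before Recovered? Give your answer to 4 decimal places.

Let h(s) be the probability of absorption at Healthy starting from transient state s. Then h(Healthy) = 1 and h(Recovered) = 0. By first-step analysis:
h(Mild) = 0.3·h(Mild) + 0.4·1 + 0.3·0
Solving: h(Mild) = 0.5714.
Starting from Mild, the probability is 0.5714.

0.5714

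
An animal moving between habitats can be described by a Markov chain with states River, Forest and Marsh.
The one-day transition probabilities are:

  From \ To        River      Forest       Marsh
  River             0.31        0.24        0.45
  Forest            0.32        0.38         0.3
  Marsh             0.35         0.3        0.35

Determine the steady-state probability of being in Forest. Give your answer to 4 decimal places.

Let the stationary distribution be π with π = πP and π_1 + π_2 + π_3 = 1.
π_1 = 0.31·π_1 + 0.32·π_2 + 0.35·π_3
π_2 = 0.24·π_1 + 0.38·π_2 + 0.3·π_3
Solving with the normalization constraint gives π = (0.3277, 0.3047, 0.3675).
So the stationary probability of Forest is 0.3047.

0.3047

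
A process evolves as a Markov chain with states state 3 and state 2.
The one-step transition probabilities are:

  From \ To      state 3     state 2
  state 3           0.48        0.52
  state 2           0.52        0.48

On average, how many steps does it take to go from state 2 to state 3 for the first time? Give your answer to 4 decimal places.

1.9231

Let t(s) be the expected number of steps to first reach state 3 from state s, with t(state 3) = 0. Conditioning on the first step:
t(state 2) = 1 + 0.48·t(state 2)
Solving: t(state 2) = 1.9231.
Expected steps from state 2 to state 3: 1.9231.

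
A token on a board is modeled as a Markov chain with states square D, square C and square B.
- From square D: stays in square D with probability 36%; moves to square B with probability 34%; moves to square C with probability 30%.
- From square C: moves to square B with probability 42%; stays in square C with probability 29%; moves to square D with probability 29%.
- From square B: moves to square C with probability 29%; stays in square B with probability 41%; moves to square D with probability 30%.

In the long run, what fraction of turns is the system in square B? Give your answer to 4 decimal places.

0.3908

Let the stationary distribution be π with π = πP and π_1 + π_2 + π_3 = 1.
π_1 = 0.36·π_1 + 0.29·π_2 + 0.3·π_3
π_2 = 0.3·π_1 + 0.29·π_2 + 0.29·π_3
Solving with the normalization constraint gives π = (0.3160, 0.2932, 0.3908).
So the stationary probability of square B is 0.3908.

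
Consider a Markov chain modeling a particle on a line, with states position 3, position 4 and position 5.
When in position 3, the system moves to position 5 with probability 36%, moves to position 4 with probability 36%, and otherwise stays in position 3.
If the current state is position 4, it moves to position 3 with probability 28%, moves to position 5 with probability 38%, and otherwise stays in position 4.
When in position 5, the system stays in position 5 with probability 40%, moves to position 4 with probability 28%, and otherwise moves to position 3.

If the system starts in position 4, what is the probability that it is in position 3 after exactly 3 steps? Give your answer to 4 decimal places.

0.2953

Propagate the distribution vector 3 steps from position 4.
After 0 steps: (0.0000, 1.0000, 0.0000)
After 1 step: (0.2800, 0.3400, 0.3800)
After 2 steps: (0.2952, 0.3228, 0.3820)
After 3 steps: (0.2953, 0.3230, 0.3817)
P(in position 3 after 3 steps) = 0.2953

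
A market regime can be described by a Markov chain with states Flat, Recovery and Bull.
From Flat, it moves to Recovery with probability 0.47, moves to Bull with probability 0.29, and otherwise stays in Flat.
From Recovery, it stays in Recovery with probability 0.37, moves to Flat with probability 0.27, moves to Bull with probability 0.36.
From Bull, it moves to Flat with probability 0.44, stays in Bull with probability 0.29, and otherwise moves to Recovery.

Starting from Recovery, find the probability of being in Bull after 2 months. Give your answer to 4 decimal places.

0.3159

Sum over the intermediate state after 1 month:
P = P(Recovery→Flat)·P(Flat→Bull) + P(Recovery→Recovery)·P(Recovery→Bull) + P(Recovery→Bull)·P(Bull→Bull)
  = 0.27×0.29 + 0.37×0.36 + 0.36×0.29
  = 0.0783 + 0.1332 + 0.1044 = 0.3159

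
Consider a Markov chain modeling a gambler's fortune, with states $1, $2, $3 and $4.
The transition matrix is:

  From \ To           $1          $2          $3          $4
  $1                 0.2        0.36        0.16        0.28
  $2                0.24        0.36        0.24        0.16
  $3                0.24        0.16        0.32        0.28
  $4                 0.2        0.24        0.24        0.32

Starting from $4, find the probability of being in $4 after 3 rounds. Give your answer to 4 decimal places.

0.2577

Propagate the distribution vector 3 rounds from $4.
After 0 rounds: (0.0000, 0.0000, 0.0000, 1.0000)
After 1 round: (0.2000, 0.2400, 0.2400, 0.3200)
After 2 rounds: (0.2192, 0.2736, 0.2432, 0.2640)
After 3 rounds: (0.2207, 0.2797, 0.2419, 0.2577)
P(in $4 after 3 rounds) = 0.2577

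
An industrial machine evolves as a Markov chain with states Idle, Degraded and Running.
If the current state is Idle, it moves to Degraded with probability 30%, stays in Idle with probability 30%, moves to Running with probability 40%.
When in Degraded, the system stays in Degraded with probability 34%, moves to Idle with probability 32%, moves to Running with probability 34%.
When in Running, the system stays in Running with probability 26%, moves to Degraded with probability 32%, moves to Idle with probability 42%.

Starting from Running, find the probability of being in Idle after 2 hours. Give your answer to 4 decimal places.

Sum over the intermediate state after 1 hour:
P = P(Running→Idle)·P(Idle→Idle) + P(Running→Degraded)·P(Degraded→Idle) + P(Running→Running)·P(Running→Idle)
  = 0.42×0.3 + 0.32×0.32 + 0.26×0.42
  = 0.1260 + 0.1024 + 0.1092 = 0.3376

0.3376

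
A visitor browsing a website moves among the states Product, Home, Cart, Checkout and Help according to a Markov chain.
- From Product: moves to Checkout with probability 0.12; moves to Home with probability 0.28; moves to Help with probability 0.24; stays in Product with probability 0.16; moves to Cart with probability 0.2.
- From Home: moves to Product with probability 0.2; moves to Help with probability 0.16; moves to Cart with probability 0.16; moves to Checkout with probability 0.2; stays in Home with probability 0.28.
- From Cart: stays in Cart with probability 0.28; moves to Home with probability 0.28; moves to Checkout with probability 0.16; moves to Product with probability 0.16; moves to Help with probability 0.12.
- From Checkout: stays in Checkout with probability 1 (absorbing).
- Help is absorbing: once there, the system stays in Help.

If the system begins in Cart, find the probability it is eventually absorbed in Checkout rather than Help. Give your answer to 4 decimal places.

0.5199

Let h(s) be the probability of absorption at Checkout starting from transient state s. Then h(Checkout) = 1 and h(Help) = 0. By first-step analysis:
h(Product) = 0.16·h(Product) + 0.28·h(Home) + 0.2·h(Cart) + 0.12·1 + 0.24·0
h(Home) = 0.2·h(Product) + 0.28·h(Home) + 0.16·h(Cart) + 0.2·1 + 0.16·0
h(Cart) = 0.16·h(Product) + 0.28·h(Home) + 0.28·h(Cart) + 0.16·1 + 0.12·0
Solving: h(Product) = 0.4383, h(Home) = 0.5151, h(Cart) = 0.5199.
Starting from Cart, the probability is 0.5199.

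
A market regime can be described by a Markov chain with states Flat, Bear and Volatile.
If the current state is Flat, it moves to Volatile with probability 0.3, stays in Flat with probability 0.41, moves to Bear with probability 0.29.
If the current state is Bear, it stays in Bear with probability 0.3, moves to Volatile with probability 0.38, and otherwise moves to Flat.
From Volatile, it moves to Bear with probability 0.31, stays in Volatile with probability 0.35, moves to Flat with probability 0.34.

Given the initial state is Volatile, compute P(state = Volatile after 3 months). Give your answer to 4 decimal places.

Propagate the distribution vector 3 months from Volatile.
After 0 months: (0.0000, 0.0000, 1.0000)
After 1 month: (0.3400, 0.3100, 0.3500)
After 2 months: (0.3576, 0.3001, 0.3423)
After 3 months: (0.3590, 0.2998, 0.3411)
P(in Volatile after 3 months) = 0.3411

0.3411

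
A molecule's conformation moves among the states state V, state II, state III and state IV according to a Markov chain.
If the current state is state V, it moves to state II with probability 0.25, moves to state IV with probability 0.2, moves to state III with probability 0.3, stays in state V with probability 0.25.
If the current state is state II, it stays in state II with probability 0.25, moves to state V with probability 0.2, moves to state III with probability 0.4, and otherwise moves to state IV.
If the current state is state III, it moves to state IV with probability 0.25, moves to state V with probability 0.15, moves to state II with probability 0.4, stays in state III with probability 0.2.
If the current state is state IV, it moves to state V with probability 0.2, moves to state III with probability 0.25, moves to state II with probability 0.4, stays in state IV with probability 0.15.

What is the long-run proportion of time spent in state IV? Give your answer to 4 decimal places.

Let the stationary distribution be π with π = πP and π_1 + π_2 + π_3 + π_4 = 1.
π_1 = 0.25·π_1 + 0.2·π_2 + 0.15·π_3 + 0.2·π_4
π_2 = 0.25·π_1 + 0.25·π_2 + 0.4·π_3 + 0.4·π_4
π_3 = 0.3·π_1 + 0.4·π_2 + 0.2·π_3 + 0.25·π_4
Solving with the normalization constraint gives π = (0.1951, 0.3224, 0.2934, 0.1891).
So the stationary probability of state IV is 0.1891.

0.1891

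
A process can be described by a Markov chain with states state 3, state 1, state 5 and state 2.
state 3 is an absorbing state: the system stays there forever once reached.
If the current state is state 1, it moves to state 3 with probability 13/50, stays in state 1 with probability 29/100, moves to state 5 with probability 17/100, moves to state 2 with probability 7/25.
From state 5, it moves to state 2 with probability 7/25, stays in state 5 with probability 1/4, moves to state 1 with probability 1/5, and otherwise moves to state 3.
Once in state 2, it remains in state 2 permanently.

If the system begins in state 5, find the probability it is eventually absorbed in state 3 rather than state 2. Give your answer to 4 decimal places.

0.4889

Let h(s) be the probability of absorption at state 3 starting from transient state s. Then h(state 3) = 1 and h(state 2) = 0. By first-step analysis:
h(state 1) = 0.26·1 + 0.29·h(state 1) + 0.17·h(state 5) + 0.28·0
h(state 5) = 0.27·1 + 0.2·h(state 1) + 0.25·h(state 5) + 0.28·0
Solving: h(state 1) = 0.4832, h(state 5) = 0.4889.
Starting from state 5, the probability is 0.4889.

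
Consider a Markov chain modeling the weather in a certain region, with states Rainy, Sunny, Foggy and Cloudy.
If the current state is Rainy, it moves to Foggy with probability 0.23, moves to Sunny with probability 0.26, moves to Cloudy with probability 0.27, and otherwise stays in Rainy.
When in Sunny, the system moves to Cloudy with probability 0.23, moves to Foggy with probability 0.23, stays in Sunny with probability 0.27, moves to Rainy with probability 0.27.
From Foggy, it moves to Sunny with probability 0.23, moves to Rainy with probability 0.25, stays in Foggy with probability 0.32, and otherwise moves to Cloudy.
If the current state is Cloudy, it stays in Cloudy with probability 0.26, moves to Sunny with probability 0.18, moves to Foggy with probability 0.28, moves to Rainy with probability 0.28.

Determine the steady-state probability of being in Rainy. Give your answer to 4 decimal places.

0.2593

Let the stationary distribution be π with π = πP and π_1 + π_2 + π_3 + π_4 = 1.
π_1 = 0.24·π_1 + 0.27·π_2 + 0.25·π_3 + 0.28·π_4
π_2 = 0.26·π_1 + 0.27·π_2 + 0.23·π_3 + 0.18·π_4
π_3 = 0.23·π_1 + 0.23·π_2 + 0.32·π_3 + 0.28·π_4
Solving with the normalization constraint gives π = (0.2593, 0.2352, 0.2659, 0.2396).
So the stationary probability of Rainy is 0.2593.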